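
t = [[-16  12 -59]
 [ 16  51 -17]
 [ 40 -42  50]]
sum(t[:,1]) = 21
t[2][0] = 40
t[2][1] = -42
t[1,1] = 51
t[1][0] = 16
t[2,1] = -42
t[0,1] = 12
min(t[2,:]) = -42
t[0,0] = -16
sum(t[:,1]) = 21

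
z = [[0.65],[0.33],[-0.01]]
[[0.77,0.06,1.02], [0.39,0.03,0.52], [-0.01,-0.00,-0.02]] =z @ [[1.18, 0.09, 1.57]]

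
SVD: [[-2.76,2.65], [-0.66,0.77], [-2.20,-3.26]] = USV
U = [[-0.69, 0.68], [-0.2, 0.16], [0.7, 0.72]]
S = [4.28, 3.58]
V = [[0.12,-0.99], [-0.99,-0.12]]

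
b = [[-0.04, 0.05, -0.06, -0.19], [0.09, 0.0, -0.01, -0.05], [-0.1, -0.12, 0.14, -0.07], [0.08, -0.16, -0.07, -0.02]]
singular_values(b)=[0.23, 0.21, 0.2, 0.07]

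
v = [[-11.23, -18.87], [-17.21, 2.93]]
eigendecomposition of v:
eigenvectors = [[-0.84,  0.58], [-0.55,  -0.81]]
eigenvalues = [-23.51, 15.21]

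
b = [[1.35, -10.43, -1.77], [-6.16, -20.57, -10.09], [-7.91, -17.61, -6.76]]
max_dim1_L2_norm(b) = 23.73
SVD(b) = [[0.29, -0.92, 0.26],[0.73, 0.04, -0.69],[0.62, 0.39, 0.68]] @ diag([32.61938535892073, 5.15026636078116, 2.1088279254678675]) @ [[-0.28, -0.89, -0.37], [-0.88, 0.39, -0.27], [-0.38, -0.25, 0.89]]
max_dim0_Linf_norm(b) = 20.57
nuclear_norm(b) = 39.88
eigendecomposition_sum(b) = [[(-2.28-0j), (-7.77+0j), -3.36-0.00j], [-6.25-0.00j, (-21.27+0j), (-9.21-0j)], [-5.23-0.00j, (-17.8+0j), -7.71-0.00j]] + [[(1.82+0.22j),-1.33+1.01j,(0.8-1.3j)], [(0.05-0.6j),(0.35+0.42j),(-0.44-0.24j)], [(-1.34+1.24j),0.09-1.66j,0.47+1.45j]] + [[1.82-0.22j, (-1.33-1.01j), 0.80+1.30j], [0.05+0.60j, (0.35-0.42j), (-0.44+0.24j)], [-1.34-1.24j, (0.09+1.66j), (0.47-1.45j)]]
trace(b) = -25.98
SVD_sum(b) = [[-2.63, -8.46, -3.52], [-6.53, -21.01, -8.75], [-5.6, -18.02, -7.5]] + [[4.19, -1.83, 1.27], [-0.18, 0.08, -0.05], [-1.76, 0.77, -0.53]] + [[-0.21, -0.14, 0.48], [0.55, 0.37, -1.29], [-0.55, -0.36, 1.28]]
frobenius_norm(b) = 33.09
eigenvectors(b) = [[0.27+0.00j, 0.69+0.00j, (0.69-0j)], [(0.74+0j), -0.01-0.23j, (-0.01+0.23j)], [0.62+0.00j, (-0.45+0.52j), -0.45-0.52j]]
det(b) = -354.28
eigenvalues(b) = [(-31.26+0j), (2.64+2.09j), (2.64-2.09j)]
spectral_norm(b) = 32.62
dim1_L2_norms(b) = [10.66, 23.73, 20.45]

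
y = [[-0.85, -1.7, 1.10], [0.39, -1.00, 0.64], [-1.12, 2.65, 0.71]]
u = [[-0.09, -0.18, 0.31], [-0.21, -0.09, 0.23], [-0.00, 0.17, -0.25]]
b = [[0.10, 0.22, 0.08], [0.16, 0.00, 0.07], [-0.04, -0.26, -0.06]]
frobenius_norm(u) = 0.58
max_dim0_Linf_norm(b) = 0.26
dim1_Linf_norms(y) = [1.7, 1.0, 2.65]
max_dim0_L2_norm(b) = 0.34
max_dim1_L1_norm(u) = 0.58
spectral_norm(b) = 0.37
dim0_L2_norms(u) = [0.23, 0.26, 0.46]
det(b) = -0.00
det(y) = 3.64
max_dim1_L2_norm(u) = 0.37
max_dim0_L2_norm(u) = 0.46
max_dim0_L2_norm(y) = 3.3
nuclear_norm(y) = 5.82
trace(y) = -1.14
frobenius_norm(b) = 0.41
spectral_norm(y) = 3.36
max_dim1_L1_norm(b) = 0.4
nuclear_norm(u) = 0.72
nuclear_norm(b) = 0.54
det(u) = -0.00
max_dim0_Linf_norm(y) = 2.65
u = b @ y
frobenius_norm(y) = 3.89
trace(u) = -0.43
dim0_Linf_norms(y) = [1.12, 2.65, 1.1]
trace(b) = 0.04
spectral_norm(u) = 0.55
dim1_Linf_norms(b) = [0.22, 0.16, 0.26]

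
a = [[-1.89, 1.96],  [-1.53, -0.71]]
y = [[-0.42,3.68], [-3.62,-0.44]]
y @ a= [[-4.84,-3.44], [7.52,-6.78]]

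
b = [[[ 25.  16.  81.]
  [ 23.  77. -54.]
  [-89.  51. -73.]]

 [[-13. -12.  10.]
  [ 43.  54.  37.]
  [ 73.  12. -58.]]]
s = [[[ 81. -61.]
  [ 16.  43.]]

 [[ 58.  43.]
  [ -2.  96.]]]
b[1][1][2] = 37.0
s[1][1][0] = -2.0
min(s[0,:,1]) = -61.0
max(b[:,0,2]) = 81.0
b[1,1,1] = 54.0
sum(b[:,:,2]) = -57.0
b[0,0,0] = 25.0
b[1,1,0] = 43.0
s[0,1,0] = 16.0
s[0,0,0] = 81.0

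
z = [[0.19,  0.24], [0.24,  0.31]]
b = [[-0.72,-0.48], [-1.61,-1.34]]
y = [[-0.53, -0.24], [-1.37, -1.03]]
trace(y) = -1.56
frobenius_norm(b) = 2.27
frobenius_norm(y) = 1.81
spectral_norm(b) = 2.26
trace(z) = 0.50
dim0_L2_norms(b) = [1.76, 1.42]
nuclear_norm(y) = 1.93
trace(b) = -2.06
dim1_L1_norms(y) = [0.77, 2.4]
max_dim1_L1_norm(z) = 0.55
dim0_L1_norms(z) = [0.43, 0.55]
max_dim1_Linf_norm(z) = 0.31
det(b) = 0.19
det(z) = 0.00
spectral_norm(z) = 0.50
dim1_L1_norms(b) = [1.2, 2.95]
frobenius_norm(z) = 0.50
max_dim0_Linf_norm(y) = 1.37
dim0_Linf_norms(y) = [1.37, 1.03]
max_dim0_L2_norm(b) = 1.76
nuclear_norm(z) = 0.50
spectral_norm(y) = 1.81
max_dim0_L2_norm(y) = 1.47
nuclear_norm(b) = 2.35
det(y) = 0.22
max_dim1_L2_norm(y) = 1.71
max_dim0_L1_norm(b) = 2.33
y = b + z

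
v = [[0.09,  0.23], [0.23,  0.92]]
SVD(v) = [[-0.25, -0.97], [-0.97, 0.25]] @ diag([0.9794733922992943, 0.030526607700705716]) @ [[-0.25, -0.97], [-0.97, 0.25]]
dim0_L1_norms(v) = [0.32, 1.15]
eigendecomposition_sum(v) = [[0.03, -0.01],  [-0.01, 0.00]] + [[0.06,0.24],[0.24,0.92]]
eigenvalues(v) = [0.03, 0.98]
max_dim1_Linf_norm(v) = 0.92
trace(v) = 1.01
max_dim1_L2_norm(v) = 0.95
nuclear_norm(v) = 1.01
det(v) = 0.03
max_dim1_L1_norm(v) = 1.15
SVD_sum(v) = [[0.06, 0.24],[0.24, 0.92]] + [[0.03, -0.01], [-0.01, 0.0]]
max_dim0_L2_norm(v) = 0.95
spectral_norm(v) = 0.98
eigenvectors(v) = [[-0.97,-0.25], [0.25,-0.97]]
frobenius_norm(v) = 0.98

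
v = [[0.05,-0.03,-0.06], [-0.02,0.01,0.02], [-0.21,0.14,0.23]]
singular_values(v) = [0.35, 0.01, 0.0]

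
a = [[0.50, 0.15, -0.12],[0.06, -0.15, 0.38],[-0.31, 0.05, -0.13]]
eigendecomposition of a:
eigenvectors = [[-0.89,-0.21,-0.16],[0.16,0.86,0.86],[0.43,-0.46,0.49]]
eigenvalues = [0.53, -0.37, 0.06]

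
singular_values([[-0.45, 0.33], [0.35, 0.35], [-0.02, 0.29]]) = [0.59, 0.54]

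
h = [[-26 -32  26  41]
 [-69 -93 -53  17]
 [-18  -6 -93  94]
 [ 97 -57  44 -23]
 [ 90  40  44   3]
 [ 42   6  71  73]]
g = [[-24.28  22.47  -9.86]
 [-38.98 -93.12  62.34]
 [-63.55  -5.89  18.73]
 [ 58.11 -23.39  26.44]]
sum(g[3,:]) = 61.16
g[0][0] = -24.28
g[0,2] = -9.86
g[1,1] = -93.12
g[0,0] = -24.28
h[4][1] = 40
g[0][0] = -24.28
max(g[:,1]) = 22.47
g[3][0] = 58.11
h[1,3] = 17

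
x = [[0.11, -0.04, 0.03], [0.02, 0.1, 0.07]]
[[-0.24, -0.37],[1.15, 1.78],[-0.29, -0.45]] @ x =[[-0.03,-0.03,-0.03], [0.16,0.13,0.16], [-0.04,-0.03,-0.04]]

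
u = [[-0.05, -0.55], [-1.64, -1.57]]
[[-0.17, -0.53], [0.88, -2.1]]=u @ [[-0.92, 0.4], [0.40, 0.92]]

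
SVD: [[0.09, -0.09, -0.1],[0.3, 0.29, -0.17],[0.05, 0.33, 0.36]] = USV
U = [[0.17,  0.27,  0.95],[-0.5,  0.85,  -0.16],[-0.85,  -0.44,  0.28]]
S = [0.53, 0.43, 0.07]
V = [[-0.33, -0.83, -0.45], [0.6, 0.18, -0.78], [0.72, -0.53, 0.44]]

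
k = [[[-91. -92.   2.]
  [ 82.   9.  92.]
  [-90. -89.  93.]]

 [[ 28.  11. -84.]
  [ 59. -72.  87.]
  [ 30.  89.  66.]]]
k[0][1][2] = 92.0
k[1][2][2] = 66.0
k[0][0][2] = 2.0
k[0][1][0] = 82.0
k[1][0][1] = 11.0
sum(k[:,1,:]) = 257.0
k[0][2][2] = 93.0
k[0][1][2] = 92.0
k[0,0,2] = 2.0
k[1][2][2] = 66.0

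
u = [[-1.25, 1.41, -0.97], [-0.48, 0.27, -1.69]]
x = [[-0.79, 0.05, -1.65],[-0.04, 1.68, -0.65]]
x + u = [[-2.04, 1.46, -2.62], [-0.52, 1.95, -2.34]]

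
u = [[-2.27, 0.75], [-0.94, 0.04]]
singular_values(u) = [2.56, 0.24]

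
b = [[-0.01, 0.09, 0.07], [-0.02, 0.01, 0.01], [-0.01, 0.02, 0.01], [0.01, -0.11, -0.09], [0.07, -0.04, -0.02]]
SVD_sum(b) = [[-0.02,0.09,0.07], [-0.0,0.01,0.01], [-0.00,0.02,0.01], [0.03,-0.11,-0.08], [0.01,-0.04,-0.03]] + [[0.01, 0.00, 0.00],[-0.02, -0.0, -0.00],[-0.01, -0.00, -0.00],[-0.02, -0.00, -0.00],[0.06, 0.00, 0.01]] + [[0.0,0.00,-0.0], [-0.0,-0.00,0.00], [0.0,0.00,-0.0], [0.0,0.0,-0.0], [-0.00,-0.0,0.00]]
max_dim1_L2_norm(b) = 0.14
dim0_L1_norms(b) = [0.12, 0.27, 0.2]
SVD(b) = [[-0.59, -0.18, -0.24], [-0.09, 0.25, 0.70], [-0.12, 0.09, -0.62], [0.74, 0.27, -0.25], [0.29, -0.91, 0.1]] @ diag([0.1923177030027172, 0.06693863080259643, 0.005755068899010303]) @ [[0.19, -0.78, -0.6],[-0.97, -0.07, -0.22],[-0.13, -0.63, 0.77]]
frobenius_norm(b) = 0.20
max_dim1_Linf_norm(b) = 0.11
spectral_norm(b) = 0.19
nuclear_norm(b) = 0.27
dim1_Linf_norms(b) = [0.09, 0.02, 0.02, 0.11, 0.07]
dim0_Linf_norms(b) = [0.07, 0.11, 0.09]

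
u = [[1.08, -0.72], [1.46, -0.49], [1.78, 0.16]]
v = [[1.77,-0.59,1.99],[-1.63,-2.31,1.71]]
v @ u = [[4.59, -0.67],  [-2.09, 2.58]]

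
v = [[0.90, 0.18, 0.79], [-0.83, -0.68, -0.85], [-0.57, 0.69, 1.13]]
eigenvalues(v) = [(-0.42+0j), (0.89+0.89j), (0.89-0.89j)]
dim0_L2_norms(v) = [1.35, 0.99, 1.62]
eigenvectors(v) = [[0.10+0.00j, 0.07-0.57j, (0.07+0.57j)],  [0.92+0.00j, -0.18+0.41j, (-0.18-0.41j)],  [-0.37+0.00j, 0.68+0.00j, (0.68-0j)]]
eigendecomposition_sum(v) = [[(-0.03+0j),  -0.04+0.00j,  (-0.01+0j)],[(-0.3+0j),  -0.42+0.00j,  (-0.08+0j)],[(0.12-0j),  (0.17-0j),  0.03-0.00j]] + [[0.47+0.35j, (0.11-0.21j), 0.40-0.42j], [(-0.27-0.36j), -0.13+0.13j, (-0.39+0.22j)], [-0.35+0.60j, 0.26+0.10j, 0.55+0.41j]] + [[0.47-0.35j, (0.11+0.21j), 0.40+0.42j], [-0.27+0.36j, (-0.13-0.13j), -0.39-0.22j], [(-0.35-0.6j), 0.26-0.10j, (0.55-0.41j)]]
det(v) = -0.67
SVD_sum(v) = [[0.40, 0.49, 0.85], [-0.50, -0.60, -1.05], [0.38, 0.46, 0.81]] + [[0.51, -0.14, -0.16], [-0.32, 0.09, 0.10], [-0.95, 0.26, 0.3]] + [[-0.01, -0.17, 0.10], [-0.01, -0.16, 0.10], [-0.00, -0.04, 0.02]]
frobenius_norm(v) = 2.33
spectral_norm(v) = 1.96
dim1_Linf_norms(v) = [0.9, 0.85, 1.13]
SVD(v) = [[-0.54, -0.45, 0.71], [0.67, 0.28, 0.69], [-0.51, 0.85, 0.15]] @ diag([1.9629696001468215, 1.219627105627766, 0.27831649630854843]) @ [[-0.38, -0.46, -0.80],[-0.92, 0.25, 0.29],[-0.07, -0.85, 0.52]]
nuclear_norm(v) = 3.46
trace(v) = 1.35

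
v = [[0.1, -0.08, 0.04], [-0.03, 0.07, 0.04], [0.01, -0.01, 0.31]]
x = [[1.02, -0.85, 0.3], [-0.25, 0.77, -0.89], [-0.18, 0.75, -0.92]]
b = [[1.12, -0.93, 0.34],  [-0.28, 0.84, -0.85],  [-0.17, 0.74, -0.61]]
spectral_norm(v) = 0.32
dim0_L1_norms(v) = [0.14, 0.16, 0.39]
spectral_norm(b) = 2.03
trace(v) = 0.48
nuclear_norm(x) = 2.84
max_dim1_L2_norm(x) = 1.36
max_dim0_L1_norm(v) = 0.39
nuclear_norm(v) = 0.49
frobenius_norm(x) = 2.18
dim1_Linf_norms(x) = [1.02, 0.89, 0.92]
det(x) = 0.00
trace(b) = 1.35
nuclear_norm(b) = 2.87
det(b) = 0.13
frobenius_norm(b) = 2.17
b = x + v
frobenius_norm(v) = 0.35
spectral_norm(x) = 2.01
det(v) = 0.00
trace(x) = 0.87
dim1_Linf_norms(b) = [1.12, 0.85, 0.74]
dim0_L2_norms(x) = [1.07, 1.37, 1.31]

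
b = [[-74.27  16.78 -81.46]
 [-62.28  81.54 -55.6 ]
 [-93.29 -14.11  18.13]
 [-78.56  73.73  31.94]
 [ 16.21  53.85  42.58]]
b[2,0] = -93.29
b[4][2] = 42.58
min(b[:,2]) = -81.46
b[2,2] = 18.13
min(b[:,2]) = -81.46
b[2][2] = 18.13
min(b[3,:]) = -78.56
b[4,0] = 16.21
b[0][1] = 16.78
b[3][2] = 31.94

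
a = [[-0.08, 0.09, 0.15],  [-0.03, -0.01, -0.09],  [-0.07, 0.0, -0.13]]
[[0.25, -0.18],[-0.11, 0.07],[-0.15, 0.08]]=a @ [[-0.86, -0.23], [-0.60, -1.39], [1.60, -0.52]]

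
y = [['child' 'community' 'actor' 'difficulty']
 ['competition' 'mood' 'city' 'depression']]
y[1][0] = 'competition'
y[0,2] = 'actor'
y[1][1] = 'mood'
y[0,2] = 'actor'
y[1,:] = ['competition', 'mood', 'city', 'depression']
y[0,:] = ['child', 'community', 'actor', 'difficulty']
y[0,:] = ['child', 'community', 'actor', 'difficulty']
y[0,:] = ['child', 'community', 'actor', 'difficulty']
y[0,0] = 'child'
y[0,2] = 'actor'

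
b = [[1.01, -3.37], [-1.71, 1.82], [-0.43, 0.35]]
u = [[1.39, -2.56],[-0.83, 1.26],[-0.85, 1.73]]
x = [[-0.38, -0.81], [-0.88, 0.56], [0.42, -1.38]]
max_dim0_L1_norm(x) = 2.75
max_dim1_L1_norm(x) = 1.8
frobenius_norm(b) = 4.35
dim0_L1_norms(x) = [1.68, 2.75]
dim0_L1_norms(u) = [3.07, 5.55]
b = u + x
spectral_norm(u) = 3.80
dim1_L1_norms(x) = [1.19, 1.44, 1.8]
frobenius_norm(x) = 1.99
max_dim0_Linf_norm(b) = 3.37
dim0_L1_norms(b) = [3.15, 5.54]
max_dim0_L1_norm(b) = 5.54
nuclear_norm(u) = 3.95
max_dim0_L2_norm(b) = 3.85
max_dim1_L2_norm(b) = 3.52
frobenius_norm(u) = 3.80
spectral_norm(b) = 4.24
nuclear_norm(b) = 5.20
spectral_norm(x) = 1.78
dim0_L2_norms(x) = [1.05, 1.7]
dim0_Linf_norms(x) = [0.88, 1.38]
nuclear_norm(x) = 2.68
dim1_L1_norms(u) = [3.95, 2.09, 2.58]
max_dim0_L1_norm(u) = 5.55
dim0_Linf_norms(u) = [1.39, 2.56]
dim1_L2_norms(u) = [2.91, 1.51, 1.93]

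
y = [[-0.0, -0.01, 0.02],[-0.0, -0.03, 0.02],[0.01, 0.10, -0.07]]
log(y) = [[-5.01+1.27j, (0.73-2.86j), -0.41-1.24j],[(0.07-0.46j), -4.29+2.43j, -0.55-0.31j],[-0.17-0.85j, (-2.78-1.3j), (-3.12+2.58j)]]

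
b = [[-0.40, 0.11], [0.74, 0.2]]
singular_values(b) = [0.85, 0.19]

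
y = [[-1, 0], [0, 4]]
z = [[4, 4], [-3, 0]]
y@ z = [[-4, -4], [-12, 0]]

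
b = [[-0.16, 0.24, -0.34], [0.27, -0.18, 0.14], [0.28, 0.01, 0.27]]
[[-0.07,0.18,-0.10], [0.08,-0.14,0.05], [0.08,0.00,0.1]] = b @ [[0.23, -0.05, 0.05],[-0.05, 0.75, 0.03],[0.05, 0.03, 0.3]]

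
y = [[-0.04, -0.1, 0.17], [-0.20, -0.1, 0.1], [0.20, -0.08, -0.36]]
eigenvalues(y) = [0.12, -0.43, -0.19]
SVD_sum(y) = [[-0.09, -0.00, 0.14], [-0.11, -0.00, 0.16], [0.22, 0.01, -0.34]] + [[-0.02, -0.05, -0.02], [-0.06, -0.12, -0.04], [-0.04, -0.08, -0.02]] + [[0.07, -0.05, 0.05], [-0.04, 0.02, -0.02], [0.01, -0.01, 0.01]]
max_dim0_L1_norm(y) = 0.63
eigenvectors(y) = [[-0.76, 0.45, 0.45], [0.51, 0.5, 0.88], [-0.4, -0.74, 0.12]]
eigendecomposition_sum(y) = [[0.08, -0.04, 0.02], [-0.05, 0.03, -0.01], [0.04, -0.02, 0.01]] + [[-0.10, 0.02, 0.22], [-0.11, 0.02, 0.24], [0.16, -0.04, -0.35]] + [[-0.02, -0.08, -0.07], [-0.04, -0.15, -0.13], [-0.0, -0.02, -0.02]]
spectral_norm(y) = 0.48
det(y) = 0.01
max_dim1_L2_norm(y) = 0.42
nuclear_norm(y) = 0.77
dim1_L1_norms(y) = [0.31, 0.4, 0.64]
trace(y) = -0.50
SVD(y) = [[-0.34, 0.32, -0.88], [-0.4, 0.8, 0.44], [0.85, 0.51, -0.15]] @ diag([0.4827234187806518, 0.1752264678083099, 0.11302117474235916]) @ [[0.55, 0.01, -0.84], [-0.41, -0.87, -0.28], [-0.73, 0.49, -0.47]]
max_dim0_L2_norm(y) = 0.41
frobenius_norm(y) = 0.53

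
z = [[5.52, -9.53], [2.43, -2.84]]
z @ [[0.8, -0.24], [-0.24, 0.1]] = [[6.70,-2.28], [2.63,-0.87]]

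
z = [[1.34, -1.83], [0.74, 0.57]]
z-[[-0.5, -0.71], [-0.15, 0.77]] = [[1.84, -1.12], [0.89, -0.2]]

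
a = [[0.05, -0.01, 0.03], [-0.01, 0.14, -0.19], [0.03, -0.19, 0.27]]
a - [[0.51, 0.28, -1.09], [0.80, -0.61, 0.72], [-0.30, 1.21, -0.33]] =[[-0.46, -0.29, 1.12], [-0.81, 0.75, -0.91], [0.33, -1.4, 0.6]]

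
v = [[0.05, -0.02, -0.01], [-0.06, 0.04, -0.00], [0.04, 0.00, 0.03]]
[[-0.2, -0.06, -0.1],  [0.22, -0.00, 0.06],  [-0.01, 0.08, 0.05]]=v@[[-2.79, -1.06, -1.62], [1.30, -1.71, -1.02], [3.24, 4.09, 3.76]]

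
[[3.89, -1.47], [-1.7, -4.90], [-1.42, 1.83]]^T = [[3.89, -1.7, -1.42], [-1.47, -4.90, 1.83]]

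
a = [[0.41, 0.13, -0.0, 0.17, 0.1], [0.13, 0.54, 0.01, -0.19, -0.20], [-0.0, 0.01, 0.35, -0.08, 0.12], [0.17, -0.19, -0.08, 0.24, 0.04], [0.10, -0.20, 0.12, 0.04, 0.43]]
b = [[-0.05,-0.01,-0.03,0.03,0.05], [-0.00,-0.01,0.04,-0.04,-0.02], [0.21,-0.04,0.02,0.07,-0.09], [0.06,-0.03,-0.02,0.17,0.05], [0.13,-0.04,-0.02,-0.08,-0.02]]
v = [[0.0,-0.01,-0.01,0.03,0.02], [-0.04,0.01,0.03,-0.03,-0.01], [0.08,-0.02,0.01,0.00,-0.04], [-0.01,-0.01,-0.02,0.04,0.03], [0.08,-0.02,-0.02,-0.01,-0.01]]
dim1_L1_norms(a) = [0.81, 1.07, 0.56, 0.72, 0.89]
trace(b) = 0.11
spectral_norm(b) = 0.28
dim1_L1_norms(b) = [0.17, 0.11, 0.43, 0.33, 0.29]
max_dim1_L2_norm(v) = 0.09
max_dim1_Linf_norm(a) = 0.54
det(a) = 0.00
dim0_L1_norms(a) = [0.81, 1.07, 0.56, 0.72, 0.89]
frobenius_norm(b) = 0.36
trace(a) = 1.97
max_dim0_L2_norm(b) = 0.26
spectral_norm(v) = 0.13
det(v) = 0.00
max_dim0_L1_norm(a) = 1.07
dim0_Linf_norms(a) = [0.41, 0.54, 0.35, 0.24, 0.43]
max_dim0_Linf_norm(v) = 0.08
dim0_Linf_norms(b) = [0.21, 0.04, 0.04, 0.17, 0.09]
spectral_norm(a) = 0.76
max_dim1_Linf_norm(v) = 0.08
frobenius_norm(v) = 0.16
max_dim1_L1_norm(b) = 0.43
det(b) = -0.00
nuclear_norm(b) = 0.62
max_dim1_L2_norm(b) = 0.24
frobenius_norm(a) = 1.06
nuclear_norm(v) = 0.25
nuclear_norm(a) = 1.97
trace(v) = 0.05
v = a @ b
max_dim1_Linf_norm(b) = 0.21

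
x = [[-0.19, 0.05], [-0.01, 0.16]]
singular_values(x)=[0.21, 0.14]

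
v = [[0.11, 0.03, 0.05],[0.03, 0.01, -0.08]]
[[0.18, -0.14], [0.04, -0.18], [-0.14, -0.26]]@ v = [[0.02, 0.0, 0.02],[-0.00, -0.0, 0.02],[-0.02, -0.01, 0.01]]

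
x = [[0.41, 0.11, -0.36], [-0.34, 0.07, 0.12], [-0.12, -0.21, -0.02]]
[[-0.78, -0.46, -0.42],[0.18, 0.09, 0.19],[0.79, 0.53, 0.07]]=x @ [[-1.21, -0.77, -0.35], [-3.04, -2.08, -0.20], [-0.13, -0.24, 0.71]]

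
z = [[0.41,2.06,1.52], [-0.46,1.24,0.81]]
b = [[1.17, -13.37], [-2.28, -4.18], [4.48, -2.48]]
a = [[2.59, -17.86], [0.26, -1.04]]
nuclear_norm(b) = 19.28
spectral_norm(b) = 14.28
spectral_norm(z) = 2.96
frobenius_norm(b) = 15.13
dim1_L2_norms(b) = [13.42, 4.76, 5.12]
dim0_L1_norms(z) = [0.87, 3.3, 2.33]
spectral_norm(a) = 18.08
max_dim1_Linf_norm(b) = 13.37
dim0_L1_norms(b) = [7.93, 20.03]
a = z @ b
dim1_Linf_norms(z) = [2.06, 1.24]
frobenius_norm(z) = 3.02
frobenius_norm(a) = 18.08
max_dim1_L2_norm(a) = 18.05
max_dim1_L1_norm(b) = 14.54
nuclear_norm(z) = 3.57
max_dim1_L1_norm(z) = 3.99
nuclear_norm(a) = 18.19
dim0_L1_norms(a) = [2.85, 18.9]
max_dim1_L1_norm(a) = 20.45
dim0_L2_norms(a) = [2.6, 17.89]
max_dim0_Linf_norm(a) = 17.86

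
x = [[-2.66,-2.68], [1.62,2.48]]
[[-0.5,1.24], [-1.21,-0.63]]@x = [[3.34,4.42], [2.2,1.68]]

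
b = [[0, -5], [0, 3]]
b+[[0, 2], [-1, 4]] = [[0, -3], [-1, 7]]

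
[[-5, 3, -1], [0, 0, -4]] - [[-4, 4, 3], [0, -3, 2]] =[[-1, -1, -4], [0, 3, -6]]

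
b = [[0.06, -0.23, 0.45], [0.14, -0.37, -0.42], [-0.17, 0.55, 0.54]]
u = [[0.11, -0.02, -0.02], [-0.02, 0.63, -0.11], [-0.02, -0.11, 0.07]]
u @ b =[[0.01,-0.03,0.05], [0.11,-0.29,-0.33], [-0.03,0.08,0.08]]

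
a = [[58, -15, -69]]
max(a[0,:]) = 58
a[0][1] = -15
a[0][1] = -15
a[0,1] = -15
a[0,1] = -15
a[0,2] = -69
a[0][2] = -69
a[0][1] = -15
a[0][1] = -15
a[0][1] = -15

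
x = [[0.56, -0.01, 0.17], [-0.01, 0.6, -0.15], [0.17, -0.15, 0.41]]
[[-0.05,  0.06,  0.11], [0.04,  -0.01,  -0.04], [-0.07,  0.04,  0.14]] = x@[[-0.06,0.08,0.12], [0.04,0.01,0.0], [-0.12,0.07,0.28]]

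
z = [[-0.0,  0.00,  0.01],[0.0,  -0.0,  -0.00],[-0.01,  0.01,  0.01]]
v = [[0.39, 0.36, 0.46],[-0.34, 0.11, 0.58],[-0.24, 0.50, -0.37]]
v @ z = [[-0.00, 0.0, 0.01], [-0.01, 0.01, 0.0], [0.00, -0.0, -0.01]]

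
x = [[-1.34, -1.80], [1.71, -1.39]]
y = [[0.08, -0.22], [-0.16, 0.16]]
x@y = [[0.18, 0.01], [0.36, -0.6]]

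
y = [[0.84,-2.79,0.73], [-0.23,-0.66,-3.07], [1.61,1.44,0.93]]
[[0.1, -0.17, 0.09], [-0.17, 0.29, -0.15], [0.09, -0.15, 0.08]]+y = [[0.94,-2.96,0.82], [-0.4,-0.37,-3.22], [1.70,1.29,1.01]]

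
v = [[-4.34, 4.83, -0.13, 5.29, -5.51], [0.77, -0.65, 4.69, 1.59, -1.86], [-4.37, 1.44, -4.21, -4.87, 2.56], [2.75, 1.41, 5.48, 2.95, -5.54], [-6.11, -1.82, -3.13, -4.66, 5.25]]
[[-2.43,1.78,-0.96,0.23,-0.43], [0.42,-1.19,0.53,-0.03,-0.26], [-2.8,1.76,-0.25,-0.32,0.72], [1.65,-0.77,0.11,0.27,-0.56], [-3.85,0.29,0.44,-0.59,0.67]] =v@[[0.61, -0.01, -0.03, 0.05, -0.0], [-0.01, 0.55, -0.11, -0.01, 0.16], [-0.03, -0.11, 0.14, -0.05, 0.05], [0.05, -0.01, -0.05, 0.03, -0.06], [-0.0, 0.16, 0.05, -0.06, 0.16]]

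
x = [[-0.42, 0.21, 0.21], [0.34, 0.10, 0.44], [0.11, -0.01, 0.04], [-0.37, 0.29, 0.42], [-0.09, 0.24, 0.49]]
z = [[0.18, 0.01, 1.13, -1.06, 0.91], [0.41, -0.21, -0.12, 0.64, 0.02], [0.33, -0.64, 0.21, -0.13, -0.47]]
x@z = [[0.08, -0.18, -0.46, 0.55, -0.48], [0.25, -0.3, 0.46, -0.35, 0.10], [0.03, -0.02, 0.13, -0.13, 0.08], [0.19, -0.33, -0.36, 0.52, -0.53], [0.24, -0.36, -0.03, 0.19, -0.31]]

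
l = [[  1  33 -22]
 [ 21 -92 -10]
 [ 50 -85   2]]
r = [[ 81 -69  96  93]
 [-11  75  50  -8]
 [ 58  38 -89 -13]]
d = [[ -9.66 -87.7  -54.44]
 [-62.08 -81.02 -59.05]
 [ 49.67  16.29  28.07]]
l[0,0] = 1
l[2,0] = 50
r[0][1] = -69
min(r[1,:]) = -11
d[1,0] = -62.08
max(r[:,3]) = 93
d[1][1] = -81.02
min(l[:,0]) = 1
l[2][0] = 50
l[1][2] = -10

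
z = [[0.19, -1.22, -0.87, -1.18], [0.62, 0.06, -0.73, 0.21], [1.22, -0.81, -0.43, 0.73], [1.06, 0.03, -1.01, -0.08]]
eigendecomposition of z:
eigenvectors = [[0.68+0.00j, (0.68-0j), 0.50+0.00j, -0.59+0.00j], [(0.09-0.27j), (0.09+0.27j), (-0.44+0j), -0.35+0.00j], [(-0.02-0.49j), -0.02+0.49j, 0.70+0.00j, (-0.52+0j)], [0.21-0.42j, (0.21+0.42j), -0.27+0.00j, 0.50+0.00j]]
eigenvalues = [(-0.31+1.86j), (-0.31-1.86j), (0.66+0j), (-0.29+0j)]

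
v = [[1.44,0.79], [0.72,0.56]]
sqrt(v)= [[1.12, 0.46], [0.42, 0.61]]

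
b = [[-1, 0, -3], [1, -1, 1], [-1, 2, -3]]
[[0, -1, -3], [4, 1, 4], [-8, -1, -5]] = b @ [[0, 1, 3], [-4, 0, -1], [0, 0, 0]]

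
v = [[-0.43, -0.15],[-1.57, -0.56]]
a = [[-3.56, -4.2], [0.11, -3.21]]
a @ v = [[8.12, 2.89], [4.99, 1.78]]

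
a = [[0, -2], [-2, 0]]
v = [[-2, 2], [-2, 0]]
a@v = [[4, 0], [4, -4]]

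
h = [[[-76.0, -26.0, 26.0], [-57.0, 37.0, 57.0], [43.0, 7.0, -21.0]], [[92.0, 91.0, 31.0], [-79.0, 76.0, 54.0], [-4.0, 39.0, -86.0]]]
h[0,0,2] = 26.0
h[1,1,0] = -79.0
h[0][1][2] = 57.0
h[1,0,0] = 92.0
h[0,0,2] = 26.0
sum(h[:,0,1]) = 65.0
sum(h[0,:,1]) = 18.0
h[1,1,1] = 76.0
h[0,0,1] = -26.0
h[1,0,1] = 91.0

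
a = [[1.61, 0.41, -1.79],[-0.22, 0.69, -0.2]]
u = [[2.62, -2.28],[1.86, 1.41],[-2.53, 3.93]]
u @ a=[[4.72, -0.50, -4.23], [2.68, 1.74, -3.61], [-4.94, 1.67, 3.74]]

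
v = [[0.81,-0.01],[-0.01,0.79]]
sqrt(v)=[[0.9, -0.01], [-0.01, 0.89]]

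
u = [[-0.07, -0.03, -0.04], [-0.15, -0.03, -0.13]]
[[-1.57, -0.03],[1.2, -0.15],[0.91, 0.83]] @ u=[[0.11, 0.05, 0.07], [-0.06, -0.03, -0.03], [-0.19, -0.05, -0.14]]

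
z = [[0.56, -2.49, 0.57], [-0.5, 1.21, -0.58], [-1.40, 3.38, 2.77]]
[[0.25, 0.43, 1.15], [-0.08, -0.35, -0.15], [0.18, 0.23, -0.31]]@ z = [[-1.68, 3.78, 3.08],[0.34, -0.73, -0.26],[0.42, -1.22, -0.89]]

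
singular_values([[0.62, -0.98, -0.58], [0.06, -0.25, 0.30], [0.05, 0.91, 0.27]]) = [1.55, 0.49, 0.33]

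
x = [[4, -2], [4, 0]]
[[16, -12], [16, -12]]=x @ [[4, -3], [0, 0]]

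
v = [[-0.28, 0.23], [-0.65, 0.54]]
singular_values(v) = [0.92, 0.0]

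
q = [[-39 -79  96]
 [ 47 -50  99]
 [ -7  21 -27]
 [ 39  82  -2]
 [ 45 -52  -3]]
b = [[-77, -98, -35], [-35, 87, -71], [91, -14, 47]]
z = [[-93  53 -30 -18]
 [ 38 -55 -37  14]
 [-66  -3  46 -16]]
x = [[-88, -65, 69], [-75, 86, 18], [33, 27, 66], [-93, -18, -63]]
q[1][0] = 47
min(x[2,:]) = 27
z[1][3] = 14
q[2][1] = 21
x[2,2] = 66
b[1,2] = -71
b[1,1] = 87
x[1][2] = 18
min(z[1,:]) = -55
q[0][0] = -39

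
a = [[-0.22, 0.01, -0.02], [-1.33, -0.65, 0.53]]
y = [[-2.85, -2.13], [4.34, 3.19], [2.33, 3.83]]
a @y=[[0.62, 0.42], [2.20, 2.79]]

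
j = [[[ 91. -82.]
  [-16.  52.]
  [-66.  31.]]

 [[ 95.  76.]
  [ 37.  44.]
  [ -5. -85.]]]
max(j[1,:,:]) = 95.0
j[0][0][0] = 91.0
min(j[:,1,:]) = -16.0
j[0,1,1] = 52.0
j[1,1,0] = 37.0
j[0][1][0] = -16.0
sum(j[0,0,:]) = 9.0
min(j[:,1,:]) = -16.0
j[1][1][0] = 37.0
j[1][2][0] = -5.0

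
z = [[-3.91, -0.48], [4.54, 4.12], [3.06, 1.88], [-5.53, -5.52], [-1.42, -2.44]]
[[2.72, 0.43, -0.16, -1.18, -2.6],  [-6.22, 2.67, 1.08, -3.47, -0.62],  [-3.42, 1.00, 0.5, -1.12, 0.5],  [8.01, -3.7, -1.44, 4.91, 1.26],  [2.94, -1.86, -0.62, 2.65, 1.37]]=z@ [[-0.59,  -0.22,  0.01,  0.47,  0.79], [-0.86,  0.89,  0.25,  -1.36,  -1.02]]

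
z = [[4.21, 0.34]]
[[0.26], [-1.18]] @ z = [[1.09, 0.09], [-4.97, -0.40]]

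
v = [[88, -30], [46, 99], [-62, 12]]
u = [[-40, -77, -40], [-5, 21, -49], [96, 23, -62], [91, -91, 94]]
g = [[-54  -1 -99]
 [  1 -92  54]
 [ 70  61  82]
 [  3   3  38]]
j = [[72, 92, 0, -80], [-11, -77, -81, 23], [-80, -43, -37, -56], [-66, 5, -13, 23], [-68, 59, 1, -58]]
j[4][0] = -68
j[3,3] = 23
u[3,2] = 94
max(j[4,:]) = 59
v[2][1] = 12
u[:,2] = [-40, -49, -62, 94]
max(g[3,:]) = 38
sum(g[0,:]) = -154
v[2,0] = -62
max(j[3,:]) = 23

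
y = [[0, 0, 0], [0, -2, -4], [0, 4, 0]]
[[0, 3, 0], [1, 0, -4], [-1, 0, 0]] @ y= [[0, -6, -12], [0, -16, 0], [0, 0, 0]]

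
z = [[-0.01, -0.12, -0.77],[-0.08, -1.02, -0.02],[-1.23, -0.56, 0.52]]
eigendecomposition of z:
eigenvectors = [[-0.52, 0.73, -0.49], [0.01, -0.2, -0.64], [0.85, 0.66, -0.59]]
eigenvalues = [1.26, -0.67, -1.1]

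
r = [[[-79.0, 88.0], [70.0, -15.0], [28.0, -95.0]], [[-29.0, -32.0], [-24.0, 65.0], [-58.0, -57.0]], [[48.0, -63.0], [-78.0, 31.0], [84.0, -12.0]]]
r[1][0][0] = -29.0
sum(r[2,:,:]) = 10.0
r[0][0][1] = 88.0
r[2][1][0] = -78.0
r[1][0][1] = -32.0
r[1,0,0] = -29.0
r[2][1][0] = -78.0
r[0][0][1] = 88.0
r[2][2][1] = -12.0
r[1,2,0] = -58.0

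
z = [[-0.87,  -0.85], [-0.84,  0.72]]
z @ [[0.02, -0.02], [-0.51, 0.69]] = [[0.42,  -0.57],[-0.38,  0.51]]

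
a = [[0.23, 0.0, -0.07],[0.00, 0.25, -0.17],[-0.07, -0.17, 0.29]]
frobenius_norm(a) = 0.52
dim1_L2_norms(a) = [0.24, 0.3, 0.34]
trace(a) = 0.77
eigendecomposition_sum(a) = [[0.02, 0.07, -0.08], [0.07, 0.18, -0.21], [-0.08, -0.21, 0.25]] + [[0.20, -0.08, -0.01], [-0.08, 0.04, 0.0], [-0.01, 0.0, 0.00]] + [[0.01, 0.02, 0.02], [0.02, 0.04, 0.04], [0.02, 0.04, 0.04]]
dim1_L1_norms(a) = [0.3, 0.42, 0.53]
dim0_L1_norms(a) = [0.3, 0.42, 0.53]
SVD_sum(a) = [[0.02, 0.07, -0.08], [0.07, 0.18, -0.21], [-0.08, -0.21, 0.25]] + [[0.20, -0.08, -0.01], [-0.08, 0.04, 0.00], [-0.01, 0.00, 0.0]] + [[0.01, 0.02, 0.02], [0.02, 0.04, 0.04], [0.02, 0.04, 0.04]]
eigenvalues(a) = [0.45, 0.23, 0.08]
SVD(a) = [[-0.23, 0.92, 0.32], [-0.62, -0.39, 0.68], [0.75, -0.04, 0.66]] @ diag([0.45374438818047547, 0.23298508408314755, 0.08327052773637704]) @ [[-0.23, -0.62, 0.75], [0.92, -0.39, -0.04], [0.32, 0.68, 0.66]]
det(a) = 0.01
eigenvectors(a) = [[-0.23, -0.92, 0.32], [-0.62, 0.39, 0.68], [0.75, 0.04, 0.66]]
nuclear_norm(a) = 0.77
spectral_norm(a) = 0.45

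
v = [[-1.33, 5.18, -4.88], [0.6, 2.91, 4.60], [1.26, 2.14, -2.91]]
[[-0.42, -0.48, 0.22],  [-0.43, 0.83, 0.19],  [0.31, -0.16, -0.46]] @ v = [[0.55, -3.1, -0.8],[1.31, 0.59, 5.36],[-1.09, 0.16, -0.91]]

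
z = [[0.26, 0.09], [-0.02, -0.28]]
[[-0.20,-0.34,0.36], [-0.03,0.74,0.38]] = z@[[-0.84,-0.42,1.92], [0.17,-2.61,-1.5]]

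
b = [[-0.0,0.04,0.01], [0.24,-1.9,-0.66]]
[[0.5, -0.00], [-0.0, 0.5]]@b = [[0.00, 0.02, 0.00], [0.12, -0.95, -0.33]]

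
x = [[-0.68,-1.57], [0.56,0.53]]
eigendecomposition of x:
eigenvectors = [[(0.86+0j), 0.86-0.00j], [(-0.33-0.39j), -0.33+0.39j]]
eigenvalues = [(-0.08+0.72j), (-0.08-0.72j)]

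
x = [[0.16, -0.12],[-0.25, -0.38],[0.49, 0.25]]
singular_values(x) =[0.69, 0.26]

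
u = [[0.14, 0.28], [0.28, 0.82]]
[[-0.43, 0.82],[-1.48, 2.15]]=u @ [[1.73, 1.88], [-2.40, 1.98]]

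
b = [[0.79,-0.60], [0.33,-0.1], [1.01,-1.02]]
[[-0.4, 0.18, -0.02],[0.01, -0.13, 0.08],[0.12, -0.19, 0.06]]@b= [[-0.28, 0.24], [0.05, -0.07], [0.09, -0.11]]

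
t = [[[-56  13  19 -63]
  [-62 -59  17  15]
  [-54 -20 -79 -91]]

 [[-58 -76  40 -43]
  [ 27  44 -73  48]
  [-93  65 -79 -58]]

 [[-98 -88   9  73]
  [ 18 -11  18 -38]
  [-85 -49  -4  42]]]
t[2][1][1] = -11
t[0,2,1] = -20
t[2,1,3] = -38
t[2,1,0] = 18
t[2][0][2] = 9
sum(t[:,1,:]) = -56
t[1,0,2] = 40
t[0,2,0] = -54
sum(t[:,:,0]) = -461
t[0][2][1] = -20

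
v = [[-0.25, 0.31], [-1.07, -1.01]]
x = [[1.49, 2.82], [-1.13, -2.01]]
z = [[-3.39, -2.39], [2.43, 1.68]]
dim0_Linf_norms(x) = [1.49, 2.82]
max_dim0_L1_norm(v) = 1.32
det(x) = 0.19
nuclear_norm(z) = 5.11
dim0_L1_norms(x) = [2.62, 4.83]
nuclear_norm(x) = 3.98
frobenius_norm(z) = 5.09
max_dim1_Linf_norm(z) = 3.39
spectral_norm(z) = 5.09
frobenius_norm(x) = 3.94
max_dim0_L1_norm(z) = 5.82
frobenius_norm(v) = 1.52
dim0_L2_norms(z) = [4.17, 2.92]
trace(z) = -1.71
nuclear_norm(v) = 1.87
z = x @ v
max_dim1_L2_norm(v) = 1.47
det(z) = 0.11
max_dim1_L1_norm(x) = 4.31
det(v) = 0.58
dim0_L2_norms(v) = [1.1, 1.06]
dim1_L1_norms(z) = [5.78, 4.11]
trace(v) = -1.26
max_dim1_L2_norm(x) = 3.19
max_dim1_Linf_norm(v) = 1.07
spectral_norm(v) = 1.47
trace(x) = -0.52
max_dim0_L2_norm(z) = 4.17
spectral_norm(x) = 3.94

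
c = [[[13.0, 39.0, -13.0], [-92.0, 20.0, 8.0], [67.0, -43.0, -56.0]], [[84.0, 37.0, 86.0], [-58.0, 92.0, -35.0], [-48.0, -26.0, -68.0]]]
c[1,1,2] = -35.0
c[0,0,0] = 13.0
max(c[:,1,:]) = 92.0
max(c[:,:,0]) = 84.0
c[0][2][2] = -56.0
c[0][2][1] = -43.0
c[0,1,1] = 20.0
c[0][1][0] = -92.0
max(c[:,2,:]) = 67.0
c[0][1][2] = 8.0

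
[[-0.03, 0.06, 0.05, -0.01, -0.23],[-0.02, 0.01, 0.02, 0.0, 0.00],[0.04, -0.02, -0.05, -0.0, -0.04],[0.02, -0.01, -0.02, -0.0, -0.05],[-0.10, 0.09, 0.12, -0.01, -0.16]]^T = [[-0.03, -0.02, 0.04, 0.02, -0.1], [0.06, 0.01, -0.02, -0.01, 0.09], [0.05, 0.02, -0.05, -0.02, 0.12], [-0.01, 0.00, -0.00, -0.00, -0.01], [-0.23, 0.0, -0.04, -0.05, -0.16]]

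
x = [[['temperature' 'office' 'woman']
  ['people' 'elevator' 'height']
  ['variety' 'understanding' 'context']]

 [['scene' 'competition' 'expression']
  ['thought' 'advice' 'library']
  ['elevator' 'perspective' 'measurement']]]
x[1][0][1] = 'competition'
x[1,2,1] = 'perspective'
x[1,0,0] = 'scene'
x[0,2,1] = 'understanding'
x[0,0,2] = 'woman'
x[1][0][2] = 'expression'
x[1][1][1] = 'advice'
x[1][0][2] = 'expression'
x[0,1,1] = 'elevator'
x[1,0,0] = 'scene'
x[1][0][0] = 'scene'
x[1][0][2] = 'expression'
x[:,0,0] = ['temperature', 'scene']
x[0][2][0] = 'variety'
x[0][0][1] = 'office'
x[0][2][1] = 'understanding'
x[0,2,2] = 'context'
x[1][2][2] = 'measurement'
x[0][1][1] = 'elevator'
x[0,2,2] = 'context'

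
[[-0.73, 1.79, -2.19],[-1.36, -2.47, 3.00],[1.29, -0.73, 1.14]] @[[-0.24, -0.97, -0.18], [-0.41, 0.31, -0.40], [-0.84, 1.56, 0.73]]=[[1.28, -2.15, -2.18], [-1.18, 5.23, 3.42], [-0.97, 0.3, 0.89]]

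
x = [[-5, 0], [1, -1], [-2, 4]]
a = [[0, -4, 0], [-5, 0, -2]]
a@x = [[-4, 4], [29, -8]]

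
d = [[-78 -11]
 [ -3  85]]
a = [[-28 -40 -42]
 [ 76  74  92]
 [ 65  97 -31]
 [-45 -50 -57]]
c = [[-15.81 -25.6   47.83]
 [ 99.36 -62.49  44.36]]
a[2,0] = 65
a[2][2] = -31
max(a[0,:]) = -28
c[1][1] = -62.49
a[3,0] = -45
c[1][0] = 99.36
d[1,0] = -3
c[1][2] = 44.36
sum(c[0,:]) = 6.419999999999995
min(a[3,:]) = -57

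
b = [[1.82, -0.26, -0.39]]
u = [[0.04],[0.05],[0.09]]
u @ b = [[0.07,-0.01,-0.02], [0.09,-0.01,-0.02], [0.16,-0.02,-0.04]]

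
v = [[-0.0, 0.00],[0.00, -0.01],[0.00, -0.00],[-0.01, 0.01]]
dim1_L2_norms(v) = [0.0, 0.01, 0.0, 0.01]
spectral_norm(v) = 0.02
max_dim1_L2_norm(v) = 0.01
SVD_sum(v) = [[0.00, 0.00], [0.00, -0.01], [0.00, 0.0], [-0.01, 0.01]] + [[0.00, 0.00], [-0.0, -0.00], [0.00, 0.00], [-0.0, -0.0]]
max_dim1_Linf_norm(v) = 0.01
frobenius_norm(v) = 0.02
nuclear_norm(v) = 0.02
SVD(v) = [[0.0, 0.0], [0.53, 0.85], [0.00, 0.00], [-0.85, 0.53]] @ diag([0.016180339887498948, 0.0061803398874989484]) @ [[0.53, -0.85],[-0.85, -0.53]]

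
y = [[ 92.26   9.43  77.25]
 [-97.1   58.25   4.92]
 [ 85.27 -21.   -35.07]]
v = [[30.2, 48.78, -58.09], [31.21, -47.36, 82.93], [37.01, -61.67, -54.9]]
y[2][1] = -21.0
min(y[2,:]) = -35.07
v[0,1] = 48.78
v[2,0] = 37.01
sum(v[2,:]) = -79.56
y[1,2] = 4.92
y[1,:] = [-97.1, 58.25, 4.92]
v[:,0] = [30.2, 31.21, 37.01]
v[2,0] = 37.01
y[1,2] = 4.92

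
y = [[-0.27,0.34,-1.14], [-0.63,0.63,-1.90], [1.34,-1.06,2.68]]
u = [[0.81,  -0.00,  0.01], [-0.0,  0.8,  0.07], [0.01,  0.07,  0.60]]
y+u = [[0.54, 0.34, -1.13], [-0.63, 1.43, -1.83], [1.35, -0.99, 3.28]]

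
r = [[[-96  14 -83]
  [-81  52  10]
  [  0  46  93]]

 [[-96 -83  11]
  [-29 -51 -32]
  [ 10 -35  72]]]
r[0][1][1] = 52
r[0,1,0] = -81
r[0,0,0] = -96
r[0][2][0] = 0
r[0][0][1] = 14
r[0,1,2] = 10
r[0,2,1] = 46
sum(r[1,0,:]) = -168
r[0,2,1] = 46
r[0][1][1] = 52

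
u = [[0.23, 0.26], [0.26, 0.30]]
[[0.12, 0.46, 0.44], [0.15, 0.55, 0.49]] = u@[[-1.47, -3.85, 2.63], [1.78, 5.18, -0.64]]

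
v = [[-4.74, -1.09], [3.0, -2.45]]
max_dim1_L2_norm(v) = 4.86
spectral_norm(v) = 5.63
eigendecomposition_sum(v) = [[-2.37-0.77j, -0.55-1.40j], [(1.5+3.85j), (-1.23+2.17j)]] + [[(-2.37+0.77j),(-0.55+1.4j)], [(1.5-3.85j),-1.23-2.17j]]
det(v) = 14.88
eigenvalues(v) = [(-3.6+1.4j), (-3.6-1.4j)]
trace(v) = -7.19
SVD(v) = [[-0.82,0.57], [0.57,0.82]] @ diag([5.626935687076894, 2.644956478564533]) @ [[1.00, -0.09], [-0.09, -1.0]]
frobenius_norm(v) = 6.22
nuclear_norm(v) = 8.27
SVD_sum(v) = [[-4.61, 0.41],[3.19, -0.28]] + [[-0.13, -1.50], [-0.19, -2.17]]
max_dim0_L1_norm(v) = 7.74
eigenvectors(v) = [[(0.33-0.4j), 0.33+0.40j],  [(-0.86+0j), -0.86-0.00j]]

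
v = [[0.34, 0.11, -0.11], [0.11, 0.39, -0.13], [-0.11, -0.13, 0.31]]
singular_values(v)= [0.58, 0.25, 0.2]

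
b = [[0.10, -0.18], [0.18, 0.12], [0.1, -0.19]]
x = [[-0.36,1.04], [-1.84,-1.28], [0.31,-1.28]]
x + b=[[-0.26, 0.86], [-1.66, -1.16], [0.41, -1.47]]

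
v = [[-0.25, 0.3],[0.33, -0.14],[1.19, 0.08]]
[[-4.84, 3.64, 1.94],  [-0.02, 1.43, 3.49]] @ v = [[4.72, -1.81], [4.63, 0.07]]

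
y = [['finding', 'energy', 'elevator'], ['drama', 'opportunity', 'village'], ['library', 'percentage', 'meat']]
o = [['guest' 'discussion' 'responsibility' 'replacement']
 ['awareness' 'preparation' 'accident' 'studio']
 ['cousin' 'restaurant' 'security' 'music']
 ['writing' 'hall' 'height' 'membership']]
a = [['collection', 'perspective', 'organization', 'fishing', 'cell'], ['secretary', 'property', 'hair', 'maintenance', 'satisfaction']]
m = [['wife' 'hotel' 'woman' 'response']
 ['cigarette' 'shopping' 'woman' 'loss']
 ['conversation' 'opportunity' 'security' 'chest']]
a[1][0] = 'secretary'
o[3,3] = 'membership'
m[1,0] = 'cigarette'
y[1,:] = ['drama', 'opportunity', 'village']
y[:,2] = ['elevator', 'village', 'meat']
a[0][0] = 'collection'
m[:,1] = ['hotel', 'shopping', 'opportunity']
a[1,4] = 'satisfaction'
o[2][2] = 'security'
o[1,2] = 'accident'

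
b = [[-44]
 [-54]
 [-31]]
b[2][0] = -31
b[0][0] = -44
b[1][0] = -54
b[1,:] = [-54]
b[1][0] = -54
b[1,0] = -54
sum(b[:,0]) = -129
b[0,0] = -44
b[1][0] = -54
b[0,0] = -44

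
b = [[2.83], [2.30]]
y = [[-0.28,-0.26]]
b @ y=[[-0.79,-0.74], [-0.64,-0.6]]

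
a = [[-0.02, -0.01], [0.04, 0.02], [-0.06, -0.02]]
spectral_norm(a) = 0.08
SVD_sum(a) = [[-0.02, -0.01], [0.04, 0.02], [-0.06, -0.02]] + [[0.0,-0.00], [-0.0,0.0], [-0.00,0.0]]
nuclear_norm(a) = 0.09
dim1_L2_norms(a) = [0.02, 0.04, 0.06]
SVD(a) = [[-0.28, 0.35],[0.55, -0.7],[-0.79, -0.62]] @ diag([0.08043061432417369, 0.005560240951256124]) @ [[0.93, 0.37], [0.37, -0.93]]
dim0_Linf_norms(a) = [0.06, 0.02]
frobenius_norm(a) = 0.08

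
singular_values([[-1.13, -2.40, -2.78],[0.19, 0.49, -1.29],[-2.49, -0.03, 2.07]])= [4.12, 3.07, 0.89]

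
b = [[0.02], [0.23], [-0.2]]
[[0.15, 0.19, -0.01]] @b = [[0.05]]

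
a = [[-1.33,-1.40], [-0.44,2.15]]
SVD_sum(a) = [[-0.3, -1.60], [0.38, 1.99]] + [[-1.03, 0.2], [-0.82, 0.16]]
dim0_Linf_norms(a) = [1.33, 2.15]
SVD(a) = [[-0.62, 0.78], [0.78, 0.62]] @ diag([2.5995165159431894, 1.3369793877762592]) @ [[0.19, 0.98], [-0.98, 0.19]]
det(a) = -3.48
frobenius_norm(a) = 2.92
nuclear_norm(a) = 3.94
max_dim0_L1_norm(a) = 3.55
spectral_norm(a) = 2.60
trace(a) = 0.82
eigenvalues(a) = [-1.5, 2.32]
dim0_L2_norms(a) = [1.4, 2.57]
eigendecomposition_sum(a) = [[-1.43,  -0.55], [-0.17,  -0.07]] + [[0.1, -0.85], [-0.27, 2.22]]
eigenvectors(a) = [[-0.99, 0.36], [-0.12, -0.93]]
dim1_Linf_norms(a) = [1.4, 2.15]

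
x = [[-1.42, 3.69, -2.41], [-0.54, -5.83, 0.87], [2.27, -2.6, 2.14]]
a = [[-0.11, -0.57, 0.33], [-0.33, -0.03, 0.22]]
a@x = [[1.21, 2.06, 0.48],[0.98, -1.61, 1.24]]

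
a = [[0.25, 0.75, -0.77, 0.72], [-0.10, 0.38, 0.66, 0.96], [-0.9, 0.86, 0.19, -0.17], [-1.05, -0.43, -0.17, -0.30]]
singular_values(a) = [1.62, 1.44, 1.06, 0.67]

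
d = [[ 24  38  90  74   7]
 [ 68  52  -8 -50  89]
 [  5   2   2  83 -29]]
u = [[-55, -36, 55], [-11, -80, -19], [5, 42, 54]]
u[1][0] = -11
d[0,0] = 24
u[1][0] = -11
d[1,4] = 89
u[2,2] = 54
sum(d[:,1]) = 92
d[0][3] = 74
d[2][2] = 2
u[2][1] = 42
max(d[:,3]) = 83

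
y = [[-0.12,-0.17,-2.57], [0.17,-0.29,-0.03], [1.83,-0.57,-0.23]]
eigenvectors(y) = [[(-0.76+0j), (-0.76-0j), -0.30+0.00j],[(-0.01+0.06j), (-0.01-0.06j), -0.95+0.00j],[(-0.02+0.64j), -0.02-0.64j, (0.05+0j)]]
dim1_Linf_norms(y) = [2.57, 0.29, 1.83]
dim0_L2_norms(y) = [1.84, 0.66, 2.58]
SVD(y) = [[-0.99, 0.16, 0.01], [-0.03, -0.13, -0.99], [-0.16, -0.98, 0.13]] @ diag([2.59352656275256, 1.9267466128244053, 0.22375758817651792]) @ [[-0.07,0.1,0.99],  [-0.95,0.29,-0.10],  [0.3,0.95,-0.08]]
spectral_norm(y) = 2.59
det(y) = -1.12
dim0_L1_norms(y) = [2.12, 1.03, 2.83]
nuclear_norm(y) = 4.74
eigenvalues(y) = [(-0.2+2.17j), (-0.2-2.17j), (-0.24+0j)]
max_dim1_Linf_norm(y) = 2.57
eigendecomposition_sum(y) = [[(-0.06+1.09j), (-0.05-0.35j), -1.29-0.09j],  [0.08+0.02j, (-0.03-0j), (-0.03+0.1j)],  [0.92+0.08j, (-0.29+0.03j), (-0.11+1.08j)]] + [[-0.06-1.09j, -0.05+0.35j, (-1.29+0.09j)], [0.08-0.02j, (-0.03+0j), -0.03-0.10j], [(0.92-0.08j), -0.29-0.03j, (-0.11-1.08j)]] + [[-0j, -0.07+0.00j, (0.01-0j)], [0.00-0.00j, (-0.24+0j), 0.02-0.00j], [(-0+0j), (0.01-0j), (-0+0j)]]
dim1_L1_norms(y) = [2.86, 0.49, 2.63]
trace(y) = -0.64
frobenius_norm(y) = 3.24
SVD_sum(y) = [[0.17, -0.26, -2.54], [0.0, -0.01, -0.07], [0.03, -0.04, -0.41]] + [[-0.29,0.09,-0.03], [0.23,-0.07,0.02], [1.79,-0.56,0.18]] + [[0.00,0.00,-0.0], [-0.07,-0.21,0.02], [0.01,0.03,-0.00]]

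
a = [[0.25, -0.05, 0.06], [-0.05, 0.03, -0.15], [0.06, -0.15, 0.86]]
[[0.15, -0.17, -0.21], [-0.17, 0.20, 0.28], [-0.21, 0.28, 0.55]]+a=[[0.4, -0.22, -0.15], [-0.22, 0.23, 0.13], [-0.15, 0.13, 1.41]]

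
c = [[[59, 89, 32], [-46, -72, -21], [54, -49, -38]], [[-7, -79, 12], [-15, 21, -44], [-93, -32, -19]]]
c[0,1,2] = -21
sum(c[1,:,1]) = -90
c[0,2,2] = -38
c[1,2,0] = -93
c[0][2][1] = -49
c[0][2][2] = -38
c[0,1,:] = [-46, -72, -21]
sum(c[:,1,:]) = -177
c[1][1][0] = -15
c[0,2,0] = 54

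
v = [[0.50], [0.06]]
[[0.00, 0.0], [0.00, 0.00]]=v @ [[0.01, 0.01]]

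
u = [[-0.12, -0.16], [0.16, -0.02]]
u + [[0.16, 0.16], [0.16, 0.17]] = [[0.04, 0.0], [0.32, 0.15]]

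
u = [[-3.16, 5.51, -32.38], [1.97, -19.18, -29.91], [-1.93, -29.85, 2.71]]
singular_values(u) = [45.57, 34.11, 4.1]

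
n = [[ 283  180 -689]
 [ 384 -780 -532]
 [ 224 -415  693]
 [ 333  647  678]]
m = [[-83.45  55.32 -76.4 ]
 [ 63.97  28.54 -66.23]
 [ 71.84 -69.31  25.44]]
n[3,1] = 647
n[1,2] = -532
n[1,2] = -532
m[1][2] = -66.23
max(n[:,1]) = 647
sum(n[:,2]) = 150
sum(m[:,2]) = -117.19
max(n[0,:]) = 283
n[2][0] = 224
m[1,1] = 28.54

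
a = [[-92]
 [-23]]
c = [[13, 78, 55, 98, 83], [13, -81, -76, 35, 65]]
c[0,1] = 78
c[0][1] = 78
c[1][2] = -76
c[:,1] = [78, -81]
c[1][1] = -81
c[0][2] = 55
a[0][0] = -92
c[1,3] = 35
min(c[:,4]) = 65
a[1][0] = -23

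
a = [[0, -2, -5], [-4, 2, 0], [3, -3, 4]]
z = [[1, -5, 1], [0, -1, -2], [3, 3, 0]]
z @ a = [[23, -15, -1], [-2, 4, -8], [-12, 0, -15]]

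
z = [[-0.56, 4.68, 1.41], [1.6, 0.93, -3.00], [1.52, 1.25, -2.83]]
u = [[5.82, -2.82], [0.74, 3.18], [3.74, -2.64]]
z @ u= [[5.48, 12.74], [-1.22, 6.37], [-0.81, 7.16]]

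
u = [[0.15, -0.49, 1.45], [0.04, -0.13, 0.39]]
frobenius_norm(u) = 1.59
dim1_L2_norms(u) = [1.54, 0.41]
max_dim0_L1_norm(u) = 1.84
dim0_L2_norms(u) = [0.16, 0.51, 1.5]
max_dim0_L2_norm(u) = 1.5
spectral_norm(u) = 1.59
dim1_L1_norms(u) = [2.09, 0.56]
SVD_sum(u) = [[0.15, -0.49, 1.45], [0.04, -0.13, 0.39]] + [[0.0, -0.0, -0.00],  [-0.0, 0.0, 0.00]]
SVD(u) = [[-0.97, -0.26], [-0.26, 0.97]] @ diag([1.5923872743559193, 0.0016638717870751485]) @ [[-0.1,  0.32,  -0.94], [-0.17,  0.93,  0.33]]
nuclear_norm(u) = 1.59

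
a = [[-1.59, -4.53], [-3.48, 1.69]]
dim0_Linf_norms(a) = [3.48, 4.53]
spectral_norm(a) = 4.86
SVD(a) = [[-0.97, 0.24], [0.24, 0.97]] @ diag([4.855149254820159, 3.8003980993337088]) @ [[0.15,0.99], [-0.99,0.15]]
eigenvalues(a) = [-4.25, 4.35]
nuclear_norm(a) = 8.66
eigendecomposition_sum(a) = [[-2.93, -2.24], [-1.72, -1.31]] + [[1.34, -2.29], [-1.76, 3.0]]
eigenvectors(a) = [[-0.86, 0.61],  [-0.51, -0.79]]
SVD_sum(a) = [[-0.69, -4.66], [0.17, 1.15]] + [[-0.9, 0.13], [-3.65, 0.54]]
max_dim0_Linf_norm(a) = 4.53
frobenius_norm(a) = 6.17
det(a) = -18.45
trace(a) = 0.10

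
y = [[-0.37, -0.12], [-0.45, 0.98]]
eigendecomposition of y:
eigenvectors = [[-0.95, 0.09], [-0.31, -1.00]]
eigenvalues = [-0.41, 1.02]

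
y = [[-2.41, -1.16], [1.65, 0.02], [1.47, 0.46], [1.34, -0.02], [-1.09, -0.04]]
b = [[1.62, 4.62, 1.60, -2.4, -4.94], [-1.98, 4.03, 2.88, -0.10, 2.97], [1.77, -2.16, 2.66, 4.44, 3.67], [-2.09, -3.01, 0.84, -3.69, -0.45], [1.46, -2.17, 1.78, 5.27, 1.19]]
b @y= [[8.24,-0.81],  [12.28,3.59],  [-1.97,-1.11],  [-3.15,2.84],  [1.28,-1.07]]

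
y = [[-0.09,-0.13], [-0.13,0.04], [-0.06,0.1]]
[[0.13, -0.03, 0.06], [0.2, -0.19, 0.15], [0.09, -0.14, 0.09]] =y @ [[-1.51,1.25,-1.06],  [0.03,-0.63,0.31]]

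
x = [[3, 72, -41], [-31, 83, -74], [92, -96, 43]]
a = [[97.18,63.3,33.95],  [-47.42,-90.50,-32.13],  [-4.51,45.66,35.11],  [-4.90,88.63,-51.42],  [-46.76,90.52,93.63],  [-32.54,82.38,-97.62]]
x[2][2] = 43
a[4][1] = 90.52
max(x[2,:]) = 92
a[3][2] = -51.42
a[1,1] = -90.5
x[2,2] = 43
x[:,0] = [3, -31, 92]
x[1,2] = -74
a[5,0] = -32.54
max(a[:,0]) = 97.18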